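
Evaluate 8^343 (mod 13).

Successive squares of 8 mod 13: 8^1≡8, 8^2≡12, 8^4≡1, 8^8≡1, 8^16≡1, 8^32≡1, 8^64≡1, 8^128≡1, 8^256≡1.
Since 343 = 1 + 2 + 4 + 16 + 64 + 256 in binary, 8^343 ≡ 8·12·1·1·1·1 ≡ 5 (mod 13).

5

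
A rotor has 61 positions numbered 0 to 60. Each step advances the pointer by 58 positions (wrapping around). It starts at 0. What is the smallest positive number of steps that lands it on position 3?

The inverse of 58 mod 61 is 20 (since 58·20 = 1160 ≡ 1).
Multiplying both sides by 20: x ≡ 20·3 = 60 ≡ 60 (mod 61).

60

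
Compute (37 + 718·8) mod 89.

718·8 = 5744.
5744 − 64·89 = 48, so 5744 ≡ 48 (mod 89).
(37 + 48) mod 89 = 85.

85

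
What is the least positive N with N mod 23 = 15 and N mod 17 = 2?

291

Since 17·19 ≡ 1 (mod 23), take x = 2 + 17·((15−2)·19 mod 23) = 2 + 17·17 = 291.
Check: 291 mod 23 = 15, 291 mod 17 = 2.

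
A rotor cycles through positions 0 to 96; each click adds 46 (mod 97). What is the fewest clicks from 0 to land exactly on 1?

19

97 = 2·46 + 5
46 = 9·5 + 1
5 = 5·1 + 0
Back-substituting gives 46·19 ≡ 1 (mod 97).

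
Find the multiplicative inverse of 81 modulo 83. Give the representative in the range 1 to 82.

83 = 1·81 + 2
81 = 40·2 + 1
2 = 2·1 + 0
Back-substituting gives 81·41 ≡ 1 (mod 83).

41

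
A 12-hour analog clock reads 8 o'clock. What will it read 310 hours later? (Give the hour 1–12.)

6

310 mod 12 = 10 (since 25·12 = 300).
8 + 10 → 6 on a 12-hour dial.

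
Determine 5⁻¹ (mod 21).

21 = 4·5 + 1
5 = 5·1 + 0
Back-substituting gives 5·17 ≡ 1 (mod 21).

17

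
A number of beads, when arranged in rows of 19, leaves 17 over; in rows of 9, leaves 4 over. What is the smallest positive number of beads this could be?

Since 9·17 ≡ 1 (mod 19), take x = 4 + 9·((17−4)·17 mod 19) = 4 + 9·12 = 112.
Check: 112 mod 19 = 17, 112 mod 9 = 4.

112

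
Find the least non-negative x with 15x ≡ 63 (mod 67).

31

15⁻¹ ≡ 9 (mod 67) because 15·9 = 135 = 2·67 + 1.
So x ≡ 9·63 = 567 ≡ 31 (mod 67).
Check: 15·31 = 465 = 6·67 + 63.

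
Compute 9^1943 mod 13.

Successive squares of 9 mod 13: 9^1≡9, 9^2≡3, 9^4≡9, 9^8≡3, 9^16≡9, 9^32≡3, 9^64≡9, 9^128≡3, 9^256≡9, 9^512≡3, 9^1024≡9.
Since 1943 = 1 + 2 + 4 + 16 + 128 + 256 + 512 + 1024 in binary, 9^1943 ≡ 9·3·9·9·3·9·3·9 ≡ 3 (mod 13).

3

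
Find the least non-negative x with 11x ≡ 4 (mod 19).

9

The inverse of 11 mod 19 is 7 (since 11·7 = 77 ≡ 1).
Multiplying both sides by 7: x ≡ 7·4 = 28 ≡ 9 (mod 19).
Check: 11·9 = 99 = 5·19 + 4.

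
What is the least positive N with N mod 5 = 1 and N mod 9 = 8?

Since 9·4 ≡ 1 (mod 5), take x = 8 + 9·((1−8)·4 mod 5) = 8 + 9·2 = 26.
Check: 26 mod 5 = 1, 26 mod 9 = 8.

26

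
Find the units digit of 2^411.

8

Last digits of 2^n: 2, 4, 8, 6 (period 4).
411 mod 4 = 3, so the last digit matches 2^3 = 8.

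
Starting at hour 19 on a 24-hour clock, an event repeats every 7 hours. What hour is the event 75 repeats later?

16

75·7 = 525.
525 − 21·24 = 21, so 525 ≡ 21 (mod 24).
(19 + 21) mod 24 = 16.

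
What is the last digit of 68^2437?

Powers of 8 mod 10 repeat with period 4: 8, 4, 2, 6.
2437 mod 4 = 1, so the last digit matches 8^1 = 8.

8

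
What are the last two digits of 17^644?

By repeated squaring mod 100: 17^1≡17, 17^2≡89, 17^4≡21, 17^8≡41, 17^16≡81, 17^32≡61, 17^64≡21, 17^128≡41, 17^256≡81, 17^512≡61.
644 = 4 + 128 + 512, so 17^644 ≡ 21·41·61 ≡ 21 (mod 100).

21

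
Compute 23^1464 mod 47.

21

Successive squares of 23 mod 47: 23^1≡23, 23^2≡12, 23^4≡3, 23^8≡9, 23^16≡34, 23^32≡28, 23^64≡32, 23^128≡37, 23^256≡6, 23^512≡36, 23^1024≡27.
Since 1464 = 8 + 16 + 32 + 128 + 256 + 1024 in binary, 23^1464 ≡ 9·34·28·37·6·27 ≡ 21 (mod 47).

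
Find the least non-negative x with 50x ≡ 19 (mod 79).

62

The inverse of 50 mod 79 is 49 (since 50·49 = 2450 ≡ 1).
Multiplying both sides by 49: x ≡ 49·19 = 931 ≡ 62 (mod 79).
Check: 50·62 = 3100 = 39·79 + 19.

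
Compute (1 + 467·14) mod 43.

3

467·14 = 6538.
6538 − 152·43 = 2, so 6538 ≡ 2 (mod 43).
(1 + 2) mod 43 = 3.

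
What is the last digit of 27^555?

3

The units digit of 27^n cycles with period 4: 7, 9, 3, 1, …
555 mod 4 = 3, so the last digit matches 7^3 = 3.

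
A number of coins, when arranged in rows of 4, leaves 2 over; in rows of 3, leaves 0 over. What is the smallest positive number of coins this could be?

6

Since 3·3 ≡ 1 (mod 4), take x = 0 + 3·((2−0)·3 mod 4) = 0 + 3·2 = 6.
Check: 6 mod 4 = 2, 6 mod 3 = 0.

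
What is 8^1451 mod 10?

2

Powers of 8 mod 10 repeat with period 4: 8, 4, 2, 6.
1451 mod 4 = 3, so the last digit matches 8^3 = 2.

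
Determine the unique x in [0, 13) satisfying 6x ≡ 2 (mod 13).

9

6⁻¹ ≡ 11 (mod 13) because 6·11 = 66 = 5·13 + 1.
So x ≡ 11·2 = 22 ≡ 9 (mod 13).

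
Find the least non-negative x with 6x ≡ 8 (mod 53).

The inverse of 6 mod 53 is 9 (since 6·9 = 54 ≡ 1).
So x ≡ 9·8 = 72 ≡ 19 (mod 53).
Check: 6·19 = 114 = 2·53 + 8.

19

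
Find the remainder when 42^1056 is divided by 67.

1

Square-and-reduce mod 67: 42^1≡42, 42^2≡22, 42^4≡15, 42^8≡24, 42^16≡40, 42^32≡59, 42^64≡64, 42^128≡9, 42^256≡14, 42^512≡62, 42^1024≡25.
Since 1056 = 32 + 1024 in binary, 42^1056 ≡ 59·25 ≡ 1 (mod 67).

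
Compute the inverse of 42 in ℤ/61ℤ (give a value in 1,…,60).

61 = 1·42 + 19
42 = 2·19 + 4
19 = 4·4 + 3
4 = 1·3 + 1
3 = 3·1 + 0
Back-substituting gives 42·16 ≡ 1 (mod 61).

16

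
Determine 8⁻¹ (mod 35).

35 = 4·8 + 3
8 = 2·3 + 2
3 = 1·2 + 1
2 = 2·1 + 0
Back-substituting gives 8·22 ≡ 1 (mod 35).

22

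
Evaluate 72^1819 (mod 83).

6

By repeated squaring mod 83: 72^1≡72, 72^2≡38, 72^4≡33, 72^8≡10, 72^16≡17, 72^32≡40, 72^64≡23, 72^128≡31, 72^256≡48, 72^512≡63, 72^1024≡68.
1819 = 1 + 2 + 8 + 16 + 256 + 512 + 1024, so 72^1819 ≡ 72·38·10·17·48·63·68 ≡ 6 (mod 83).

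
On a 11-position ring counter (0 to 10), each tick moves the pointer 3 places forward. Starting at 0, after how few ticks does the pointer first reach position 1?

3⁻¹ ≡ 4 (mod 11) because 3·4 = 12 = 1·11 + 1.
Multiplying both sides by 4: x ≡ 4·1 = 4 ≡ 4 (mod 11).

4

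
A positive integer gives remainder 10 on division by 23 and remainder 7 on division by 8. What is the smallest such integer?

x ≡ 7 (mod 8) gives x ∈ {7, 15, 23, 31, 39, 47, 55, 63, …}.
The first of these with x mod 23 = 10 is 79.

79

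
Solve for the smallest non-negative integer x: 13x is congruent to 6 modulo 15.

13⁻¹ ≡ 7 (mod 15) because 13·7 = 91 = 6·15 + 1.
So x ≡ 7·6 = 42 ≡ 12 (mod 15).

12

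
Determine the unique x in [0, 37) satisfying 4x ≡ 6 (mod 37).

4⁻¹ ≡ 28 (mod 37) because 4·28 = 112 = 3·37 + 1.
Multiplying both sides by 28: x ≡ 28·6 = 168 ≡ 20 (mod 37).

20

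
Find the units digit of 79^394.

1

Powers of 9 mod 10 repeat with period 2: 9, 1.
394 mod 2 = 0, so the last digit matches 9^2 = 1.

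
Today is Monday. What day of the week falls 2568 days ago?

2568 − 366·7 = 6, so 2568 ≡ 6 (mod 7).
Monday − 6 days → Tuesday.

Tuesday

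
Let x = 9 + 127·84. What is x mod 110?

7

127·84 = 10668.
Dividing 10668 by 110 gives quotient 96 and remainder 108.
(9 + 108) mod 110 = 7.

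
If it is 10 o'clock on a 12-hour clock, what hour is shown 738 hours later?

738 mod 12 = 6 (since 61·12 = 732).
10 + 6 → 4 on a 12-hour dial.

4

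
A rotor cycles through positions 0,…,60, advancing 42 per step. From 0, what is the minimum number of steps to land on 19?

42⁻¹ ≡ 16 (mod 61) because 42·16 = 672 = 11·61 + 1.
Multiplying both sides by 16: x ≡ 16·19 = 304 ≡ 60 (mod 61).

60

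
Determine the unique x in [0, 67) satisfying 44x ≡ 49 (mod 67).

44⁻¹ ≡ 32 (mod 67) because 44·32 = 1408 = 21·67 + 1.
So x ≡ 32·49 = 1568 ≡ 27 (mod 67).
Check: 44·27 = 1188 = 17·67 + 49.

27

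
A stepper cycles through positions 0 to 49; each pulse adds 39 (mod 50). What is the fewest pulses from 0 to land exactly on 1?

39·9 = 351 = 7·50 + 1, so 39⁻¹ ≡ 9 (mod 50).

9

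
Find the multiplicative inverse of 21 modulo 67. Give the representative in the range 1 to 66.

16

67 = 3·21 + 4
21 = 5·4 + 1
4 = 4·1 + 0
Back-substituting gives 21·16 ≡ 1 (mod 67).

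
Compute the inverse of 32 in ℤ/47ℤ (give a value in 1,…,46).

25

47 = 1·32 + 15
32 = 2·15 + 2
15 = 7·2 + 1
2 = 2·1 + 0
Back-substituting gives 32·25 ≡ 1 (mod 47).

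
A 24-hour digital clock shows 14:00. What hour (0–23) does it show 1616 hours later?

22

1616 mod 24 = 8 (since 67·24 = 1608).
(14 + 8) mod 24 = 22.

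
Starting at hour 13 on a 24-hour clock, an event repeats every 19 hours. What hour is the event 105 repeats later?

16

105·19 = 1995.
Dividing 1995 by 24 gives quotient 83 and remainder 3.
(13 + 3) mod 24 = 16.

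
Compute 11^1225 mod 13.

Successive squares of 11 mod 13: 11^1≡11, 11^2≡4, 11^4≡3, 11^8≡9, 11^16≡3, 11^32≡9, 11^64≡3, 11^128≡9, 11^256≡3, 11^512≡9, 11^1024≡3.
Since 1225 = 1 + 8 + 64 + 128 + 1024 in binary, 11^1225 ≡ 11·9·3·9·3 ≡ 11 (mod 13).

11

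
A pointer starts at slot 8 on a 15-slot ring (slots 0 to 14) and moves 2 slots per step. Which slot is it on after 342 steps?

342·2 = 684.
684 mod 15 = 9 (since 45·15 = 675).
(8 + 9) mod 15 = 2.

2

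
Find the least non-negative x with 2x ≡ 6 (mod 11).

3

2⁻¹ ≡ 6 (mod 11) because 2·6 = 12 = 1·11 + 1.
Multiplying both sides by 6: x ≡ 6·6 = 36 ≡ 3 (mod 11).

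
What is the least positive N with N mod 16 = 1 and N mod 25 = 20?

145

x ≡ 1 (mod 16) gives x ∈ {1, 17, 33, 49, 65, 81, 97, 113, …}.
The first of these with x mod 25 = 20 is 145.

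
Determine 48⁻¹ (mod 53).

48·21 = 1008 = 19·53 + 1, so 48⁻¹ ≡ 21 (mod 53).

21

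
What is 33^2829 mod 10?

3

Powers of 3 mod 10 repeat with period 4: 3, 9, 7, 1.
2829 mod 4 = 1, so the last digit matches 3^1 = 3.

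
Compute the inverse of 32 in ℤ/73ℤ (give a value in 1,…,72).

73 = 2·32 + 9
32 = 3·9 + 5
9 = 1·5 + 4
5 = 1·4 + 1
4 = 4·1 + 0
Back-substituting gives 32·16 ≡ 1 (mod 73).

16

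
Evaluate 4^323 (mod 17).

13

Successive squares of 4 mod 17: 4^1≡4, 4^2≡16, 4^4≡1, 4^8≡1, 4^16≡1, 4^32≡1, 4^64≡1, 4^128≡1, 4^256≡1.
Since 323 = 1 + 2 + 64 + 256 in binary, 4^323 ≡ 4·16·1·1 ≡ 13 (mod 17).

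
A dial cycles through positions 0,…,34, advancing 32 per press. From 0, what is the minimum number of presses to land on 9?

32⁻¹ ≡ 23 (mod 35) because 32·23 = 736 = 21·35 + 1.
So x ≡ 23·9 = 207 ≡ 32 (mod 35).

32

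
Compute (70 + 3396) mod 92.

Dividing 3396 by 92 gives quotient 36 and remainder 84.
(70 + 84) mod 92 = 62.

62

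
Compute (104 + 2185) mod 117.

66

Dividing 2185 by 117 gives quotient 18 and remainder 79.
(104 + 79) mod 117 = 66.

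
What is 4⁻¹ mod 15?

4

4·4 = 16 = 1·15 + 1, so 4⁻¹ ≡ 4 (mod 15).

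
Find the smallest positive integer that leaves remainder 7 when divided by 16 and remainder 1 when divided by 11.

23

x ≡ 1 (mod 11) gives x ∈ {1, 12, 23}.
The first of these with x mod 16 = 7 is 23.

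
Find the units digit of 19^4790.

Powers of 9 mod 10 repeat with period 2: 9, 1.
4790 leaves remainder 0 on division by 2, so 19^4790 ends in 1.

1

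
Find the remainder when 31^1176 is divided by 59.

57

Square-and-reduce mod 59: 31^1≡31, 31^2≡17, 31^4≡53, 31^8≡36, 31^16≡57, 31^32≡4, 31^64≡16, 31^128≡20, 31^256≡46, 31^512≡51, 31^1024≡5.
Since 1176 = 8 + 16 + 128 + 1024 in binary, 31^1176 ≡ 36·57·20·5 ≡ 57 (mod 59).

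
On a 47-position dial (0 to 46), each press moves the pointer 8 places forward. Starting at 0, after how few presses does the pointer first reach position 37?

The inverse of 8 mod 47 is 6 (since 8·6 = 48 ≡ 1).
Multiplying both sides by 6: x ≡ 6·37 = 222 ≡ 34 (mod 47).
Check: 8·34 = 272 = 5·47 + 37.

34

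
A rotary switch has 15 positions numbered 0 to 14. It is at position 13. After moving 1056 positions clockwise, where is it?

1056 = 70·15 + 6, so 1056 mod 15 = 6.
(13 + 6) mod 15 = 4.

4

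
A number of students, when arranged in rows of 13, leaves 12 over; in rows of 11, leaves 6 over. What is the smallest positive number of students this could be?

x ≡ 6 (mod 11) gives x ∈ {6, 17, 28, 39, 50, 61, 72, 83, …}.
The first of these with x mod 13 = 12 is 116.

116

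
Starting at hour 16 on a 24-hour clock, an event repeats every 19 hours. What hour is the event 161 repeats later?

161·19 = 3059.
3059 = 127·24 + 11, so 3059 mod 24 = 11.
(16 + 11) mod 24 = 3.

3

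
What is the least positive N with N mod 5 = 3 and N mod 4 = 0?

x ≡ 0 (mod 4) gives x ∈ {0, 4, 8}.
The first of these with x mod 5 = 3 is 8.

8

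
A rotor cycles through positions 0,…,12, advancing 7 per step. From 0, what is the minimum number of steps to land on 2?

7⁻¹ ≡ 2 (mod 13) because 7·2 = 14 = 1·13 + 1.
So x ≡ 2·2 = 4 ≡ 4 (mod 13).

4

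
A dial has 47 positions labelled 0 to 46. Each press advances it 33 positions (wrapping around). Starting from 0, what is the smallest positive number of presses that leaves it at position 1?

33·10 = 330 = 7·47 + 1, so 33⁻¹ ≡ 10 (mod 47).

10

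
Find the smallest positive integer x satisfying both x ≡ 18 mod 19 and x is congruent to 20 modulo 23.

227

x ≡ 18 (mod 19) gives x ∈ {18, 37, 56, 75, 94, 113, 132, 151, …}.
The first of these with x mod 23 = 20 is 227.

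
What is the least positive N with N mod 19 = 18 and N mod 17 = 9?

94

x ≡ 9 (mod 17) gives x ∈ {9, 26, 43, 60, 77, 94}.
The first of these with x mod 19 = 18 is 94.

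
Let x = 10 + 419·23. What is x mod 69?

419·23 = 9637.
9637 − 139·69 = 46, so 9637 ≡ 46 (mod 69).
(10 + 46) mod 69 = 56.

56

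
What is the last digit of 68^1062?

Last digits of 8^n: 8, 4, 2, 6 (period 4).
1062 leaves remainder 2 on division by 4, so 68^1062 ends in 4.

4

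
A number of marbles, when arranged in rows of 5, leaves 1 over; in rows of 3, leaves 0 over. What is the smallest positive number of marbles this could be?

6

x ≡ 0 (mod 3) gives x ∈ {0, 3, 6}.
The first of these with x mod 5 = 1 is 6.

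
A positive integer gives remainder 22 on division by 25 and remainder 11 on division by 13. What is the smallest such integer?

x ≡ 11 (mod 13) gives x ∈ {11, 24, 37, 50, 63, 76, 89, 102, …}.
The first of these with x mod 25 = 22 is 297.

297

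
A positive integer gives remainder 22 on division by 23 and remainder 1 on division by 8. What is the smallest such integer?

137

x ≡ 1 (mod 8) gives x ∈ {1, 9, 17, 25, 33, 41, 49, 57, …}.
The first of these with x mod 23 = 22 is 137.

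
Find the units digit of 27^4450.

Last digits of 7^n: 7, 9, 3, 1 (period 4).
4450 leaves remainder 2 on division by 4, so 27^4450 ends in 9.

9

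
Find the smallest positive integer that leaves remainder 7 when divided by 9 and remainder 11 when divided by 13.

x ≡ 7 (mod 9) gives x ∈ {7, 16, 25, 34, 43, 52, 61, 70, …}.
The first of these with x mod 13 = 11 is 115.

115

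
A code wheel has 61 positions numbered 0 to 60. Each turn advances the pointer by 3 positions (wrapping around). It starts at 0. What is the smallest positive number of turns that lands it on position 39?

13

The inverse of 3 mod 61 is 41 (since 3·41 = 123 ≡ 1).
Multiplying both sides by 41: x ≡ 41·39 = 1599 ≡ 13 (mod 61).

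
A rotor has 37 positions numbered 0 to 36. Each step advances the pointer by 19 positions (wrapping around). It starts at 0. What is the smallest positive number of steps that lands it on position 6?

12

The inverse of 19 mod 37 is 2 (since 19·2 = 38 ≡ 1).
Multiplying both sides by 2: x ≡ 2·6 = 12 ≡ 12 (mod 37).
Check: 19·12 = 228 = 6·37 + 6.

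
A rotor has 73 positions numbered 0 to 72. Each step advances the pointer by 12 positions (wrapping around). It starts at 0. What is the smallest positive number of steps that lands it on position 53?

47

12⁻¹ ≡ 67 (mod 73) because 12·67 = 804 = 11·73 + 1.
Multiplying both sides by 67: x ≡ 67·53 = 3551 ≡ 47 (mod 73).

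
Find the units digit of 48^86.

4

The units digit of 48^n cycles with period 4: 8, 4, 2, 6, …
86 leaves remainder 2 on division by 4, so 48^86 ends in 4.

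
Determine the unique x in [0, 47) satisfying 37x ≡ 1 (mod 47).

37⁻¹ ≡ 14 (mod 47) because 37·14 = 518 = 11·47 + 1.
So x ≡ 14·1 = 14 ≡ 14 (mod 47).
Check: 37·14 = 518 = 11·47 + 1.

14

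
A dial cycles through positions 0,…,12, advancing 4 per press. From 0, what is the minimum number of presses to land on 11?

4⁻¹ ≡ 10 (mod 13) because 4·10 = 40 = 3·13 + 1.
So x ≡ 10·11 = 110 ≡ 6 (mod 13).

6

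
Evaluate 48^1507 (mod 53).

21

Square-and-reduce mod 53: 48^1≡48, 48^2≡25, 48^4≡42, 48^8≡15, 48^16≡13, 48^32≡10, 48^64≡47, 48^128≡36, 48^256≡24, 48^512≡46, 48^1024≡49.
Since 1507 = 1 + 2 + 32 + 64 + 128 + 256 + 1024 in binary, 48^1507 ≡ 48·25·10·47·36·24·49 ≡ 21 (mod 53).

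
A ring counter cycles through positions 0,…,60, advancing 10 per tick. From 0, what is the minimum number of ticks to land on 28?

15

10⁻¹ ≡ 55 (mod 61) because 10·55 = 550 = 9·61 + 1.
Multiplying both sides by 55: x ≡ 55·28 = 1540 ≡ 15 (mod 61).
Check: 10·15 = 150 = 2·61 + 28.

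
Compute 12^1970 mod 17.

8

Successive squares of 12 mod 17: 12^1≡12, 12^2≡8, 12^4≡13, 12^8≡16, 12^16≡1, 12^32≡1, 12^64≡1, 12^128≡1, 12^256≡1, 12^512≡1, 12^1024≡1.
1970 = 2 + 16 + 32 + 128 + 256 + 512 + 1024, so 12^1970 ≡ 8·1·1·1·1·1·1 ≡ 8 (mod 17).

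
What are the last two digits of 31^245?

51

By repeated squaring mod 100: 31^1≡31, 31^2≡61, 31^4≡21, 31^8≡41, 31^16≡81, 31^32≡61, 31^64≡21, 31^128≡41.
245 = 1 + 4 + 16 + 32 + 64 + 128, so 31^245 ≡ 31·21·81·61·21·41 ≡ 51 (mod 100).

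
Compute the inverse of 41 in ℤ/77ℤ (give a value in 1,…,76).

77 = 1·41 + 36
41 = 1·36 + 5
36 = 7·5 + 1
5 = 5·1 + 0
Back-substituting gives 41·62 ≡ 1 (mod 77).

62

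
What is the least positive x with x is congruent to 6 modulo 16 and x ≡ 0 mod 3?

x ≡ 0 (mod 3) gives x ∈ {0, 3, 6}.
The first of these with x mod 16 = 6 is 6.

6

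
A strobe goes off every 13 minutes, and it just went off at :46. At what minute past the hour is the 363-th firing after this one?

363·13 = 4719.
4719 − 78·60 = 39, so 4719 ≡ 39 (mod 60).
(46 + 39) mod 60 = 25.

25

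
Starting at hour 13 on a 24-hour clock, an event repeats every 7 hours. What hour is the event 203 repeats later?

203·7 = 1421.
Dividing 1421 by 24 gives quotient 59 and remainder 5.
(13 + 5) mod 24 = 18.

18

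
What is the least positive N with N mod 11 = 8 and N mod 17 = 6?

74

Since 17·2 ≡ 1 (mod 11), take x = 6 + 17·((8−6)·2 mod 11) = 6 + 17·4 = 74.
Check: 74 mod 11 = 8, 74 mod 17 = 6.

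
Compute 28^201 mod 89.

14

Successive squares of 28 mod 89: 28^1≡28, 28^2≡72, 28^4≡22, 28^8≡39, 28^16≡8, 28^32≡64, 28^64≡2, 28^128≡4.
201 = 1 + 8 + 64 + 128, so 28^201 ≡ 28·39·2·4 ≡ 14 (mod 89).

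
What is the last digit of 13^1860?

1

Powers of 3 mod 10 repeat with period 4: 3, 9, 7, 1.
1860 mod 4 = 0, so the last digit matches 3^4 = 1.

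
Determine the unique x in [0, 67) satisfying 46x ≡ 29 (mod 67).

5

46⁻¹ ≡ 51 (mod 67) because 46·51 = 2346 = 35·67 + 1.
Multiplying both sides by 51: x ≡ 51·29 = 1479 ≡ 5 (mod 67).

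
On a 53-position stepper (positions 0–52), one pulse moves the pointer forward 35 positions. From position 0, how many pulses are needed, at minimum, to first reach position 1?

35·50 = 1750 = 33·53 + 1, so 35⁻¹ ≡ 50 (mod 53).

50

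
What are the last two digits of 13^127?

Square-and-reduce mod 100: 13^1≡13, 13^2≡69, 13^4≡61, 13^8≡21, 13^16≡41, 13^32≡81, 13^64≡61.
Since 127 = 1 + 2 + 4 + 8 + 16 + 32 + 64 in binary, 13^127 ≡ 13·69·61·21·41·81·61 ≡ 17 (mod 100).

17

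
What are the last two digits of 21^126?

By repeated squaring mod 100: 21^1≡21, 21^2≡41, 21^4≡81, 21^8≡61, 21^16≡21, 21^32≡41, 21^64≡81.
Since 126 = 2 + 4 + 8 + 16 + 32 + 64 in binary, 21^126 ≡ 41·81·61·21·41·81 ≡ 21 (mod 100).

21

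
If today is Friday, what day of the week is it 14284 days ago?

14284 − 2040·7 = 4, so 14284 ≡ 4 (mod 7).
Friday − 4 days → Monday.

Monday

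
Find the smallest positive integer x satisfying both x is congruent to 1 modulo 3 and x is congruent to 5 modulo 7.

x ≡ 1 (mod 3) gives x ∈ {1, 4, 7, 10, 13, 16, 19}.
The first of these with x mod 7 = 5 is 19.

19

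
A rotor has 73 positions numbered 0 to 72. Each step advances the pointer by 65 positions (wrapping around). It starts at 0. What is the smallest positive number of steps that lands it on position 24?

65⁻¹ ≡ 9 (mod 73) because 65·9 = 585 = 8·73 + 1.
So x ≡ 9·24 = 216 ≡ 70 (mod 73).

70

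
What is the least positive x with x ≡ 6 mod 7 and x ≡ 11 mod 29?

x ≡ 6 (mod 7) gives x ∈ {6, 13, 20, 27, 34, 41, 48, 55, …}.
The first of these with x mod 29 = 11 is 69.

69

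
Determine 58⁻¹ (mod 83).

58·73 = 4234 = 51·83 + 1, so 58⁻¹ ≡ 73 (mod 83).

73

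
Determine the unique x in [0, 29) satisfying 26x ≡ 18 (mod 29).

The inverse of 26 mod 29 is 19 (since 26·19 = 494 ≡ 1).
So x ≡ 19·18 = 342 ≡ 23 (mod 29).

23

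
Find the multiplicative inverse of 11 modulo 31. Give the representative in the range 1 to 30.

31 = 2·11 + 9
11 = 1·9 + 2
9 = 4·2 + 1
2 = 2·1 + 0
Back-substituting gives 11·17 ≡ 1 (mod 31).

17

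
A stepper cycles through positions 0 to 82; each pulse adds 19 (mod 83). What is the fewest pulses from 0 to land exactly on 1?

83 = 4·19 + 7
19 = 2·7 + 5
7 = 1·5 + 2
5 = 2·2 + 1
2 = 2·1 + 0
Back-substituting gives 19·35 ≡ 1 (mod 83).

35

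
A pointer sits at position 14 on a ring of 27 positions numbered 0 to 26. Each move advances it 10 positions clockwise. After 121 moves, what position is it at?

9

121·10 = 1210.
Dividing 1210 by 27 gives quotient 44 and remainder 22.
(14 + 22) mod 27 = 9.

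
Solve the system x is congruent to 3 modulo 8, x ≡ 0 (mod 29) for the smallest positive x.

x ≡ 3 (mod 8) gives x ∈ {3, 11, 19, 27, 35, 43, 51, 59, …}.
The first of these with x mod 29 = 0 is 203.

203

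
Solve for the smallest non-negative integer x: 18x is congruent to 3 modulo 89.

18⁻¹ ≡ 5 (mod 89) because 18·5 = 90 = 1·89 + 1.
So x ≡ 5·3 = 15 ≡ 15 (mod 89).

15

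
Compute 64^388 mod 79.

By repeated squaring mod 79: 64^1≡64, 64^2≡67, 64^4≡65, 64^8≡38, 64^16≡22, 64^32≡10, 64^64≡21, 64^128≡46, 64^256≡62.
388 = 4 + 128 + 256, so 64^388 ≡ 65·46·62 ≡ 46 (mod 79).

46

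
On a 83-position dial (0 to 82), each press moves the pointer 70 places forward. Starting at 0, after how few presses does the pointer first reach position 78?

The inverse of 70 mod 83 is 51 (since 70·51 = 3570 ≡ 1).
So x ≡ 51·78 = 3978 ≡ 77 (mod 83).

77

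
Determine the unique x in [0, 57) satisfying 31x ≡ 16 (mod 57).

The inverse of 31 mod 57 is 46 (since 31·46 = 1426 ≡ 1).
So x ≡ 46·16 = 736 ≡ 52 (mod 57).

52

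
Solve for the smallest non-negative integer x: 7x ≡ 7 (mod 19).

1

The inverse of 7 mod 19 is 11 (since 7·11 = 77 ≡ 1).
So x ≡ 11·7 = 77 ≡ 1 (mod 19).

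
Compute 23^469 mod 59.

Square-and-reduce mod 59: 23^1≡23, 23^2≡57, 23^4≡4, 23^8≡16, 23^16≡20, 23^32≡46, 23^64≡51, 23^128≡5, 23^256≡25.
469 = 1 + 4 + 16 + 64 + 128 + 256, so 23^469 ≡ 23·4·20·51·5·25 ≡ 33 (mod 59).

33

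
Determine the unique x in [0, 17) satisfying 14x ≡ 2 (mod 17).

14⁻¹ ≡ 11 (mod 17) because 14·11 = 154 = 9·17 + 1.
Multiplying both sides by 11: x ≡ 11·2 = 22 ≡ 5 (mod 17).

5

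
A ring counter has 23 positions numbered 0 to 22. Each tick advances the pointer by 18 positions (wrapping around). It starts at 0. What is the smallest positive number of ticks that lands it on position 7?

18⁻¹ ≡ 9 (mod 23) because 18·9 = 162 = 7·23 + 1.
So x ≡ 9·7 = 63 ≡ 17 (mod 23).

17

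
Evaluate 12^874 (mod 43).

Successive squares of 12 mod 43: 12^1≡12, 12^2≡15, 12^4≡10, 12^8≡14, 12^16≡24, 12^32≡17, 12^64≡31, 12^128≡15, 12^256≡10, 12^512≡14.
Since 874 = 2 + 8 + 32 + 64 + 256 + 512 in binary, 12^874 ≡ 15·14·17·31·10·14 ≡ 40 (mod 43).

40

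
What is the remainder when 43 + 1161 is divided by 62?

26

1161 − 18·62 = 45, so 1161 ≡ 45 (mod 62).
(43 + 45) mod 62 = 26.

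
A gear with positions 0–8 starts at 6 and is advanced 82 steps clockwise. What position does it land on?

7

Dividing 82 by 9 gives quotient 9 and remainder 1.
(6 + 1) mod 9 = 7.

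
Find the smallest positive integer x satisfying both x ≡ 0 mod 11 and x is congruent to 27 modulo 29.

143

x ≡ 0 (mod 11) gives x ∈ {0, 11, 22, 33, 44, 55, 66, 77, …}.
The first of these with x mod 29 = 27 is 143.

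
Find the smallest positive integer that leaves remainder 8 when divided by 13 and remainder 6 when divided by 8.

Since 8·5 ≡ 1 (mod 13), take x = 6 + 8·((8−6)·5 mod 13) = 6 + 8·10 = 86.
Check: 86 mod 13 = 8, 86 mod 8 = 6.

86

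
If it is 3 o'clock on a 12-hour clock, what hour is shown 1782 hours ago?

1782 − 148·12 = 6, so 1782 ≡ 6 (mod 12).
3 − 6 → 9 on a 12-hour dial.

9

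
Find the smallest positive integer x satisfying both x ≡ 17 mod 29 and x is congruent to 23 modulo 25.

423

x ≡ 23 (mod 25) gives x ∈ {23, 48, 73, 98, 123, 148, 173, 198, …}.
The first of these with x mod 29 = 17 is 423.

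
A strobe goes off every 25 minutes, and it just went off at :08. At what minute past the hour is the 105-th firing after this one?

105·25 = 2625.
2625 = 43·60 + 45, so 2625 mod 60 = 45.
(8 + 45) mod 60 = 53.

53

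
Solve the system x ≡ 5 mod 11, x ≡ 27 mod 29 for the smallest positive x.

x ≡ 5 (mod 11) gives x ∈ {5, 16, 27}.
The first of these with x mod 29 = 27 is 27.

27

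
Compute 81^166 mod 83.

4

By repeated squaring mod 83: 81^1≡81, 81^2≡4, 81^4≡16, 81^8≡7, 81^16≡49, 81^32≡77, 81^64≡36, 81^128≡51.
Since 166 = 2 + 4 + 32 + 128 in binary, 81^166 ≡ 4·16·77·51 ≡ 4 (mod 83).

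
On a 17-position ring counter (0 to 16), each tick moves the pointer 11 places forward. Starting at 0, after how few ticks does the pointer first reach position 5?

2

11⁻¹ ≡ 14 (mod 17) because 11·14 = 154 = 9·17 + 1.
Multiplying both sides by 14: x ≡ 14·5 = 70 ≡ 2 (mod 17).
Check: 11·2 = 22 = 1·17 + 5.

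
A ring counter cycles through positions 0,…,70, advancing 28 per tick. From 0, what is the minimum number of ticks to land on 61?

The inverse of 28 mod 71 is 33 (since 28·33 = 924 ≡ 1).
So x ≡ 33·61 = 2013 ≡ 25 (mod 71).

25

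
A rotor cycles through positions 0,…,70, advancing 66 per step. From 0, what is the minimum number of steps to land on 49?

47

The inverse of 66 mod 71 is 14 (since 66·14 = 924 ≡ 1).
So x ≡ 14·49 = 686 ≡ 47 (mod 71).
Check: 66·47 = 3102 = 43·71 + 49.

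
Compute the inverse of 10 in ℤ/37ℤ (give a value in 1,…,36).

10·26 = 260 = 7·37 + 1, so 10⁻¹ ≡ 26 (mod 37).

26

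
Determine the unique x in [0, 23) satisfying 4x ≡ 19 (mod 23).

22

The inverse of 4 mod 23 is 6 (since 4·6 = 24 ≡ 1).
Multiplying both sides by 6: x ≡ 6·19 = 114 ≡ 22 (mod 23).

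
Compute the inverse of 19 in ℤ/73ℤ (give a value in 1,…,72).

50

73 = 3·19 + 16
19 = 1·16 + 3
16 = 5·3 + 1
3 = 3·1 + 0
Back-substituting gives 19·50 ≡ 1 (mod 73).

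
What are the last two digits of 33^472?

61

Successive squares of 33 mod 100: 33^1≡33, 33^2≡89, 33^4≡21, 33^8≡41, 33^16≡81, 33^32≡61, 33^64≡21, 33^128≡41, 33^256≡81.
472 = 8 + 16 + 64 + 128 + 256, so 33^472 ≡ 41·81·21·41·81 ≡ 61 (mod 100).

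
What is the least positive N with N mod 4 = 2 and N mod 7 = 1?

Since 7·3 ≡ 1 (mod 4), take x = 1 + 7·((2−1)·3 mod 4) = 1 + 7·3 = 22.
Check: 22 mod 4 = 2, 22 mod 7 = 1.

22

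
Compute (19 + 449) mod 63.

27

449 − 7·63 = 8, so 449 ≡ 8 (mod 63).
(19 + 8) mod 63 = 27.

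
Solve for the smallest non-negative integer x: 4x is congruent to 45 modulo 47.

23

The inverse of 4 mod 47 is 12 (since 4·12 = 48 ≡ 1).
Multiplying both sides by 12: x ≡ 12·45 = 540 ≡ 23 (mod 47).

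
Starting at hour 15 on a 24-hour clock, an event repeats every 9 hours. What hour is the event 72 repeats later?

72·9 = 648.
648 mod 24 = 0 (since 27·24 = 648).
(15 + 0) mod 24 = 15.

15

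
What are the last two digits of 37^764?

Successive squares of 37 mod 100: 37^1≡37, 37^2≡69, 37^4≡61, 37^8≡21, 37^16≡41, 37^32≡81, 37^64≡61, 37^128≡21, 37^256≡41, 37^512≡81.
764 = 4 + 8 + 16 + 32 + 64 + 128 + 512, so 37^764 ≡ 61·21·41·81·61·21·81 ≡ 61 (mod 100).

61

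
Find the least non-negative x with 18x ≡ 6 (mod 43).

29

The inverse of 18 mod 43 is 12 (since 18·12 = 216 ≡ 1).
Multiplying both sides by 12: x ≡ 12·6 = 72 ≡ 29 (mod 43).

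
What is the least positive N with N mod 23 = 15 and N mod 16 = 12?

268

Since 16·13 ≡ 1 (mod 23), take x = 12 + 16·((15−12)·13 mod 23) = 12 + 16·16 = 268.
Check: 268 mod 23 = 15, 268 mod 16 = 12.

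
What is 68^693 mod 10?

Last digits of 8^n: 8, 4, 2, 6 (period 4).
693 mod 4 = 1, so the last digit matches 8^1 = 8.

8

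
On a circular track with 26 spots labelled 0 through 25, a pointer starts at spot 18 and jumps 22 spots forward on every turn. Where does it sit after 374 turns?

4

374·22 = 8228.
Dividing 8228 by 26 gives quotient 316 and remainder 12.
(18 + 12) mod 26 = 4.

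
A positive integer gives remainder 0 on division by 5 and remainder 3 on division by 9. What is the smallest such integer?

x ≡ 0 (mod 5) gives x ∈ {0, 5, 10, 15, 20, 25, 30}.
The first of these with x mod 9 = 3 is 30.

30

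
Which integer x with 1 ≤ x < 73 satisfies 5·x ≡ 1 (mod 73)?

5·44 = 220 = 3·73 + 1, so 5⁻¹ ≡ 44 (mod 73).

44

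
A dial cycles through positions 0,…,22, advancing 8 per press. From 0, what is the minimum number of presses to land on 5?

15

The inverse of 8 mod 23 is 3 (since 8·3 = 24 ≡ 1).
So x ≡ 3·5 = 15 ≡ 15 (mod 23).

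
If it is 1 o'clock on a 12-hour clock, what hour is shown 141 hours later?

10

141 mod 12 = 9 (since 11·12 = 132).
1 + 9 → 10 on a 12-hour dial.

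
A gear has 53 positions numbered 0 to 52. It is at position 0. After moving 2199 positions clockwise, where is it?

2199 = 41·53 + 26, so 2199 mod 53 = 26.
(0 + 26) mod 53 = 26.

26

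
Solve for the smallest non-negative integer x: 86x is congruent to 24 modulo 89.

81

The inverse of 86 mod 89 is 59 (since 86·59 = 5074 ≡ 1).
Multiplying both sides by 59: x ≡ 59·24 = 1416 ≡ 81 (mod 89).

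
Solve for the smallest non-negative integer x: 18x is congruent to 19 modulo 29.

22

The inverse of 18 mod 29 is 21 (since 18·21 = 378 ≡ 1).
So x ≡ 21·19 = 399 ≡ 22 (mod 29).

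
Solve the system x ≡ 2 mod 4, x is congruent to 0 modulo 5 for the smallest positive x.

10

x ≡ 2 (mod 4) gives x ∈ {2, 6, 10}.
The first of these with x mod 5 = 0 is 10.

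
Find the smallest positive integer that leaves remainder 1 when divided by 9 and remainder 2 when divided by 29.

118

Since 29·5 ≡ 1 (mod 9), take x = 2 + 29·((1−2)·5 mod 9) = 2 + 29·4 = 118.
Check: 118 mod 9 = 1, 118 mod 29 = 2.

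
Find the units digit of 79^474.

1

The units digit of 79^n cycles with period 2: 9, 1, …
474 mod 2 = 0, so the last digit matches 9^2 = 1.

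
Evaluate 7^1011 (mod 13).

5

By repeated squaring mod 13: 7^1≡7, 7^2≡10, 7^4≡9, 7^8≡3, 7^16≡9, 7^32≡3, 7^64≡9, 7^128≡3, 7^256≡9, 7^512≡3.
Since 1011 = 1 + 2 + 16 + 32 + 64 + 128 + 256 + 512 in binary, 7^1011 ≡ 7·10·9·3·9·3·9·3 ≡ 5 (mod 13).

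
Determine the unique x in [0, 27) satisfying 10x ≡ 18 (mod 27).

The inverse of 10 mod 27 is 19 (since 10·19 = 190 ≡ 1).
So x ≡ 19·18 = 342 ≡ 18 (mod 27).
Check: 10·18 = 180 = 6·27 + 18.

18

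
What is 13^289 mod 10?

3

Last digits of 3^n: 3, 9, 7, 1 (period 4).
289 mod 4 = 1, so the last digit matches 3^1 = 3.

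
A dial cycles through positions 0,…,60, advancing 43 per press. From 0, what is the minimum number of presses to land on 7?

3

The inverse of 43 mod 61 is 44 (since 43·44 = 1892 ≡ 1).
So x ≡ 44·7 = 308 ≡ 3 (mod 61).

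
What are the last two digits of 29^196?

21

By repeated squaring mod 100: 29^1≡29, 29^2≡41, 29^4≡81, 29^8≡61, 29^16≡21, 29^32≡41, 29^64≡81, 29^128≡61.
196 = 4 + 64 + 128, so 29^196 ≡ 81·81·61 ≡ 21 (mod 100).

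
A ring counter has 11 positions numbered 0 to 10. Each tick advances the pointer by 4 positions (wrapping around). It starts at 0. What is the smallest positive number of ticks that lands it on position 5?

4

4⁻¹ ≡ 3 (mod 11) because 4·3 = 12 = 1·11 + 1.
Multiplying both sides by 3: x ≡ 3·5 = 15 ≡ 4 (mod 11).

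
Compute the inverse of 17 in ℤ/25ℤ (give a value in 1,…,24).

25 = 1·17 + 8
17 = 2·8 + 1
8 = 8·1 + 0
Back-substituting gives 17·3 ≡ 1 (mod 25).

3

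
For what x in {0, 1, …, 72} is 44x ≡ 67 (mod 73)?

43

The inverse of 44 mod 73 is 5 (since 44·5 = 220 ≡ 1).
So x ≡ 5·67 = 335 ≡ 43 (mod 73).
Check: 44·43 = 1892 = 25·73 + 67.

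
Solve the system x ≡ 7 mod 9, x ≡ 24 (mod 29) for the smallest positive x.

Since 29·5 ≡ 1 (mod 9), take x = 24 + 29·((7−24)·5 mod 9) = 24 + 29·5 = 169.
Check: 169 mod 9 = 7, 169 mod 29 = 24.

169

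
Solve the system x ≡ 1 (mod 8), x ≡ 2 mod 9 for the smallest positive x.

x ≡ 1 (mod 8) gives x ∈ {1, 9, 17, 25, 33, 41, 49, 57, …}.
The first of these with x mod 9 = 2 is 65.

65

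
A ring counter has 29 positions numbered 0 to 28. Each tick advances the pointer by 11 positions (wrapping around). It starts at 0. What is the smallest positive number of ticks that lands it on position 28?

21

11⁻¹ ≡ 8 (mod 29) because 11·8 = 88 = 3·29 + 1.
Multiplying both sides by 8: x ≡ 8·28 = 224 ≡ 21 (mod 29).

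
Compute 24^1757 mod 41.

6

Successive squares of 24 mod 41: 24^1≡24, 24^2≡2, 24^4≡4, 24^8≡16, 24^16≡10, 24^32≡18, 24^64≡37, 24^128≡16, 24^256≡10, 24^512≡18, 24^1024≡37.
1757 = 1 + 4 + 8 + 16 + 64 + 128 + 512 + 1024, so 24^1757 ≡ 24·4·16·10·37·16·18·37 ≡ 6 (mod 41).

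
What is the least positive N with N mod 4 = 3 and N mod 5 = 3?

3

x ≡ 3 (mod 4) gives x ∈ {3}.
The first of these with x mod 5 = 3 is 3.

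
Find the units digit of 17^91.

3

The units digit of 17^n cycles with period 4: 7, 9, 3, 1, …
91 mod 4 = 3, so the last digit matches 7^3 = 3.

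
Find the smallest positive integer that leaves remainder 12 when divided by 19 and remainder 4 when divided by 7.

x ≡ 4 (mod 7) gives x ∈ {4, 11, 18, 25, 32, 39, 46, 53, …}.
The first of these with x mod 19 = 12 is 88.

88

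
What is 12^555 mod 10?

Powers of 2 mod 10 repeat with period 4: 2, 4, 8, 6.
555 leaves remainder 3 on division by 4, so 12^555 ends in 8.

8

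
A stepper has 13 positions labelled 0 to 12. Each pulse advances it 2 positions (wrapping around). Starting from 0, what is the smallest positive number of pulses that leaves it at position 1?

2·7 = 14 = 1·13 + 1, so 2⁻¹ ≡ 7 (mod 13).

7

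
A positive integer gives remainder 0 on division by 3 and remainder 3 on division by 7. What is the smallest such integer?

3

x ≡ 0 (mod 3) gives x ∈ {0, 3}.
The first of these with x mod 7 = 3 is 3.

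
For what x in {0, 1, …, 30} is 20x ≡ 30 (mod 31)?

17

The inverse of 20 mod 31 is 14 (since 20·14 = 280 ≡ 1).
Multiplying both sides by 14: x ≡ 14·30 = 420 ≡ 17 (mod 31).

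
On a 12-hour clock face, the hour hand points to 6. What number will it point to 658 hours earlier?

8

658 mod 12 = 10 (since 54·12 = 648).
6 − 10 → 8 on a 12-hour dial.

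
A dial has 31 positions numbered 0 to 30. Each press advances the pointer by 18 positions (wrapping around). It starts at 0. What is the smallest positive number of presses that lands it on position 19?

20

18⁻¹ ≡ 19 (mod 31) because 18·19 = 342 = 11·31 + 1.
So x ≡ 19·19 = 361 ≡ 20 (mod 31).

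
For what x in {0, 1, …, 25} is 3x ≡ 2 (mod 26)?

3⁻¹ ≡ 9 (mod 26) because 3·9 = 27 = 1·26 + 1.
Multiplying both sides by 9: x ≡ 9·2 = 18 ≡ 18 (mod 26).

18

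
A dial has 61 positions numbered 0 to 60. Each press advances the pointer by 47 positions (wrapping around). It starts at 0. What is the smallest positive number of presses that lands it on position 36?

41

47⁻¹ ≡ 13 (mod 61) because 47·13 = 611 = 10·61 + 1.
So x ≡ 13·36 = 468 ≡ 41 (mod 61).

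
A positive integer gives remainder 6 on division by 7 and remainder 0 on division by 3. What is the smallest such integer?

Since 3·5 ≡ 1 (mod 7), take x = 0 + 3·((6−0)·5 mod 7) = 0 + 3·2 = 6.
Check: 6 mod 7 = 6, 6 mod 3 = 0.

6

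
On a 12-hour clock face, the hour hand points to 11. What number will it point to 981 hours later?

981 − 81·12 = 9, so 981 ≡ 9 (mod 12).
11 + 9 → 8 on a 12-hour dial.

8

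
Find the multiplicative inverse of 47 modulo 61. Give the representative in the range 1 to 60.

47·13 = 611 = 10·61 + 1, so 47⁻¹ ≡ 13 (mod 61).

13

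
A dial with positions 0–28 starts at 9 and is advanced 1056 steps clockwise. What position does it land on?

Dividing 1056 by 29 gives quotient 36 and remainder 12.
(9 + 12) mod 29 = 21.

21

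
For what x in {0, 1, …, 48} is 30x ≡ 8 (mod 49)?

The inverse of 30 mod 49 is 18 (since 30·18 = 540 ≡ 1).
Multiplying both sides by 18: x ≡ 18·8 = 144 ≡ 46 (mod 49).

46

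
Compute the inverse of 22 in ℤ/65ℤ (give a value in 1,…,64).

22·3 = 66 = 1·65 + 1, so 22⁻¹ ≡ 3 (mod 65).

3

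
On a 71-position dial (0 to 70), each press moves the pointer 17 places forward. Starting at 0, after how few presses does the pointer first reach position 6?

17⁻¹ ≡ 46 (mod 71) because 17·46 = 782 = 11·71 + 1.
So x ≡ 46·6 = 276 ≡ 63 (mod 71).
Check: 17·63 = 1071 = 15·71 + 6.

63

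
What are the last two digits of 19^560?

01

By repeated squaring mod 100: 19^1≡19, 19^2≡61, 19^4≡21, 19^8≡41, 19^16≡81, 19^32≡61, 19^64≡21, 19^128≡41, 19^256≡81, 19^512≡61.
Since 560 = 16 + 32 + 512 in binary, 19^560 ≡ 81·61·61 ≡ 1 (mod 100).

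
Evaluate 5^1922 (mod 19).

9

By repeated squaring mod 19: 5^1≡5, 5^2≡6, 5^4≡17, 5^8≡4, 5^16≡16, 5^32≡9, 5^64≡5, 5^128≡6, 5^256≡17, 5^512≡4, 5^1024≡16.
Since 1922 = 2 + 128 + 256 + 512 + 1024 in binary, 5^1922 ≡ 6·6·17·4·16 ≡ 9 (mod 19).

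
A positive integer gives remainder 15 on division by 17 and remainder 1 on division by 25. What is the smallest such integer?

151

x ≡ 15 (mod 17) gives x ∈ {15, 32, 49, 66, 83, 100, 117, 134, …}.
The first of these with x mod 25 = 1 is 151.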